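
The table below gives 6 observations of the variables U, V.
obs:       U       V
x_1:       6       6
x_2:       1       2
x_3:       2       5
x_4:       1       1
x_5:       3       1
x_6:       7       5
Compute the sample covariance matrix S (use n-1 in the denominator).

Step 1 — column means:
  mean(U) = (6 + 1 + 2 + 1 + 3 + 7) / 6 = 20/6 = 3.3333
  mean(V) = (6 + 2 + 5 + 1 + 1 + 5) / 6 = 20/6 = 3.3333

Step 2 — sample covariance S[i,j] = (1/(n-1)) · Σ_k (x_{k,i} - mean_i) · (x_{k,j} - mean_j), with n-1 = 5.
  S[U,U] = ((2.6667)·(2.6667) + (-2.3333)·(-2.3333) + (-1.3333)·(-1.3333) + (-2.3333)·(-2.3333) + (-0.3333)·(-0.3333) + (3.6667)·(3.6667)) / 5 = 33.3333/5 = 6.6667
  S[U,V] = ((2.6667)·(2.6667) + (-2.3333)·(-1.3333) + (-1.3333)·(1.6667) + (-2.3333)·(-2.3333) + (-0.3333)·(-2.3333) + (3.6667)·(1.6667)) / 5 = 20.3333/5 = 4.0667
  S[V,V] = ((2.6667)·(2.6667) + (-1.3333)·(-1.3333) + (1.6667)·(1.6667) + (-2.3333)·(-2.3333) + (-2.3333)·(-2.3333) + (1.6667)·(1.6667)) / 5 = 25.3333/5 = 5.0667

S is symmetric (S[j,i] = S[i,j]). Assembling:

S = [[6.6667, 4.0667],
 [4.0667, 5.0667]]


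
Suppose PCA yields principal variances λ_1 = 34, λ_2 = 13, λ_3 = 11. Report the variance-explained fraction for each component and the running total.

Step 1 — total variance = trace(Sigma) = Σ λ_i = 34 + 13 + 11 = 58.

Step 2 — fraction explained by component i = λ_i / Σ λ:
  PC1: 34/58 = 0.5862
  PC2: 13/58 = 0.2241
  PC3: 11/58 = 0.1897

Step 3 — cumulative fraction after k components = (λ_1 + ... + λ_k) / Σ λ:
  k = 1: 34/58 = 0.5862
  k = 2: (34 + 13)/58 = 47/58 = 0.8103
  k = 3: (34 + 13 + 11)/58 = 58/58 = 1

Summary (fraction, with percent):

explained: PC1 0.5862 (58.62%), PC2 0.2241 (22.41%), PC3 0.1897 (18.97%);  cumulative: 0.5862, 0.8103, 1


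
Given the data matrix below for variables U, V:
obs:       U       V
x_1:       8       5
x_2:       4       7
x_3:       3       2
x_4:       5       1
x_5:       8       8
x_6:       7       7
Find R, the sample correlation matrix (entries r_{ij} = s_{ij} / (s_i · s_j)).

Step 1 — column means:
  mean(U) = (8 + 4 + 3 + 5 + 8 + 7) / 6 = 35/6 = 5.8333
  mean(V) = (5 + 7 + 2 + 1 + 8 + 7) / 6 = 30/6 = 5

Step 2 — sample variances and covariances s[i,j] = (1/(n-1)) · Σ_k (x_{k,i} - mean_i) · (x_{k,j} - mean_j), with n-1 = 5:
  s[U,U] = ((2.1667)·(2.1667) + (-1.8333)·(-1.8333) + (-2.8333)·(-2.8333) + (-0.8333)·(-0.8333) + (2.1667)·(2.1667) + (1.1667)·(1.1667)) / 5 = 22.8333/5 = 4.5667
  s[U,V] = ((2.1667)·(0) + (-1.8333)·(2) + (-2.8333)·(-3) + (-0.8333)·(-4) + (2.1667)·(3) + (1.1667)·(2)) / 5 = 17/5 = 3.4
  s[V,V] = ((0)·(0) + (2)·(2) + (-3)·(-3) + (-4)·(-4) + (3)·(3) + (2)·(2)) / 5 = 42/5 = 8.4
  Sample standard deviations s_i = √(s[i,i]):
  s(U) = √(4.5667) = 2.137
  s(V) = √(8.4) = 2.8983

Step 3 — r_{ij} = s_{ij} / (s_i · s_j):
  r[U,U] = 1 (diagonal).
  r[U,V] = 3.4 / (2.137 · 2.8983) = 3.4 / 6.1935 = 0.549
  r[V,V] = 1 (diagonal).

R is symmetric with unit diagonal. Assembling:

R = [[1, 0.549],
 [0.549, 1]]


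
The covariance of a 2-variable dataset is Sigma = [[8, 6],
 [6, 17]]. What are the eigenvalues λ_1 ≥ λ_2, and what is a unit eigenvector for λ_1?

Step 1 — characteristic polynomial of 2×2 Sigma:
  det(Sigma - λI) = λ² - trace · λ + det = 0.
  trace = 8 + 17 = 25, det = 8·17 - (6)² = 100.
Step 2 — discriminant:
  Δ = trace² - 4·det = 625 - 400 = 225.
Step 3 — eigenvalues:
  λ = (trace ± √Δ)/2 = (25 ± 15)/2,
  λ_1 = 20,  λ_2 = 5.

Step 4 — unit eigenvector for λ_1: solve (Sigma - λ_1 I)v = 0. First row:
  (8 - 20)·v_x + (6)·v_y = 0, i.e. (-12)·v_x + (6)·v_y = 0,
  so v ∝ (b, λ_1 - a) = (6, 12) = u.
  ||u|| = √((6)² + (12)²) = √(180) ≈ 13.4164,
  v_1 = u/||u|| ≈ (0.4472, 0.8944) (||v_1|| = 1).

λ_1 = 20,  λ_2 = 5;  v_1 ≈ (0.4472, 0.8944)


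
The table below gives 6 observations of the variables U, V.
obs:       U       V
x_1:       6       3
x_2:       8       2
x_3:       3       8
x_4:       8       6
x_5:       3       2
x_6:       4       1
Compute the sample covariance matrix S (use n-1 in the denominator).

Step 1 — column means:
  mean(U) = (6 + 8 + 3 + 8 + 3 + 4) / 6 = 32/6 = 5.3333
  mean(V) = (3 + 2 + 8 + 6 + 2 + 1) / 6 = 22/6 = 3.6667

Step 2 — sample covariance S[i,j] = (1/(n-1)) · Σ_k (x_{k,i} - mean_i) · (x_{k,j} - mean_j), with n-1 = 5.
  S[U,U] = ((0.6667)·(0.6667) + (2.6667)·(2.6667) + (-2.3333)·(-2.3333) + (2.6667)·(2.6667) + (-2.3333)·(-2.3333) + (-1.3333)·(-1.3333)) / 5 = 27.3333/5 = 5.4667
  S[U,V] = ((0.6667)·(-0.6667) + (2.6667)·(-1.6667) + (-2.3333)·(4.3333) + (2.6667)·(2.3333) + (-2.3333)·(-1.6667) + (-1.3333)·(-2.6667)) / 5 = -1.3333/5 = -0.2667
  S[V,V] = ((-0.6667)·(-0.6667) + (-1.6667)·(-1.6667) + (4.3333)·(4.3333) + (2.3333)·(2.3333) + (-1.6667)·(-1.6667) + (-2.6667)·(-2.6667)) / 5 = 37.3333/5 = 7.4667

S is symmetric (S[j,i] = S[i,j]). Assembling:

S = [[5.4667, -0.2667],
 [-0.2667, 7.4667]]


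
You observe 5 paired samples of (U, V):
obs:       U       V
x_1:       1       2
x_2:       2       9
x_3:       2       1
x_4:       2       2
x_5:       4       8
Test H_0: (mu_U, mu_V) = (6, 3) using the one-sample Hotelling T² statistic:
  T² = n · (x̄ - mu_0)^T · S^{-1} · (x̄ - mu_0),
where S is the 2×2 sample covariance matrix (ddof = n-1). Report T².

Step 1 — sample mean vector:
  mean(U) = (1 + 2 + 2 + 2 + 4) / 5 = 11/5 = 2.2
  mean(V) = (2 + 9 + 1 + 2 + 8) / 5 = 22/5 = 4.4
  x̄ = (2.2, 4.4),  deviation x̄ - mu_0 = (2.2, 4.4) - (6, 3) = (-3.8, 1.4).

Step 2 — sample covariance matrix, S[i,j] = (1/(n-1)) · Σ_k (x_{k,i} - mean_i) · (x_{k,j} - mean_j), divisor n-1 = 4:
  S[U,U] = ((-1.2)·(-1.2) + (-0.2)·(-0.2) + (-0.2)·(-0.2) + (-0.2)·(-0.2) + (1.8)·(1.8)) / 4 = 4.8/4 = 1.2
  S[U,V] = ((-1.2)·(-2.4) + (-0.2)·(4.6) + (-0.2)·(-3.4) + (-0.2)·(-2.4) + (1.8)·(3.6)) / 4 = 9.6/4 = 2.4
  S[V,V] = ((-2.4)·(-2.4) + (4.6)·(4.6) + (-3.4)·(-3.4) + (-2.4)·(-2.4) + (3.6)·(3.6)) / 4 = 57.2/4 = 14.3
  S = [[1.2, 2.4],
 [2.4, 14.3]].

Step 3 — invert S. det(S) = 1.2·14.3 - (2.4)² = 11.4.
  S^{-1} = (1/det) · [[d, -b], [-b, a]] = [[1.2544, -0.2105],
 [-0.2105, 0.1053]].

Step 4 — quadratic form (x̄ - mu_0)^T · S^{-1} · (x̄ - mu_0):
  S^{-1} · (x̄ - mu_0) = (-5.0614, 0.9474),
  (x̄ - mu_0)^T · [...] = (-3.8)·(-5.0614) + (1.4)·(0.9474) = 20.5596.

Step 5 — scale by n: T² = 5 · 20.5596 = 102.7982.

T² ≈ 102.7982


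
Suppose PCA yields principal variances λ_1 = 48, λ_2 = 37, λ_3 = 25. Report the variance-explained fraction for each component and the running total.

Step 1 — total variance = trace(Sigma) = Σ λ_i = 48 + 37 + 25 = 110.

Step 2 — fraction explained by component i = λ_i / Σ λ:
  PC1: 48/110 = 0.4364
  PC2: 37/110 = 0.3364
  PC3: 25/110 = 0.2273

Step 3 — cumulative fraction after k components = (λ_1 + ... + λ_k) / Σ λ:
  k = 1: 48/110 = 0.4364
  k = 2: (48 + 37)/110 = 85/110 = 0.7727
  k = 3: (48 + 37 + 25)/110 = 110/110 = 1

Summary (fraction, with percent):

explained: PC1 0.4364 (43.64%), PC2 0.3364 (33.64%), PC3 0.2273 (22.73%);  cumulative: 0.4364, 0.7727, 1


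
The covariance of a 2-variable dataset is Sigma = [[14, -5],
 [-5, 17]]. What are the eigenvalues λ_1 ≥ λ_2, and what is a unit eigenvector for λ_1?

Step 1 — characteristic polynomial of 2×2 Sigma:
  det(Sigma - λI) = λ² - trace · λ + det = 0.
  trace = 14 + 17 = 31, det = 14·17 - (-5)² = 213.
Step 2 — discriminant:
  Δ = trace² - 4·det = 961 - 852 = 109.
Step 3 — eigenvalues:
  λ = (trace ± √Δ)/2 = (31 ± 10.4403)/2,
  λ_1 = 20.7202,  λ_2 = 10.2798.

Step 4 — unit eigenvector for λ_1: solve (Sigma - λ_1 I)v = 0. First row:
  (14 - 20.7202)·v_x + (-5)·v_y = 0, i.e. (-6.7202)·v_x + (-5)·v_y = 0,
  so v ∝ (b, λ_1 - a) = (-5, 6.7202); multiply by -1 so the first entry is positive: u = (5, -6.7202).
  ||u|| = √((5)² + (-6.7202)²) = √(70.1605) ≈ 8.3762,
  v_1 = u/||u|| ≈ (0.5969, -0.8023) (||v_1|| = 1).

λ_1 = 20.7202,  λ_2 = 10.2798;  v_1 ≈ (0.5969, -0.8023)


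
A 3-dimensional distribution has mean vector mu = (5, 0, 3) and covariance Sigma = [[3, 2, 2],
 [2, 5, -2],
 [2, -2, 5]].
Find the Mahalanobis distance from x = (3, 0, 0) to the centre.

Step 1 — centre the observation: (x - mu) = (-2, 0, -3).

Step 2 — invert Sigma (cofactor / det for 3×3, or solve directly):
  Sigma^{-1} = [[3, -2, -2],
 [-2, 1.5714, 1.4286],
 [-2, 1.4286, 1.5714]].

Step 3 — form the quadratic (x - mu)^T · Sigma^{-1} · (x - mu):
  Sigma^{-1} · (x - mu) = (0, -0.2857, -0.7143).
  (x - mu)^T · [Sigma^{-1} · (x - mu)] = (-2)·(0) + (0)·(-0.2857) + (-3)·(-0.7143) = 2.1429.

Step 4 — take square root: d = √(2.1429) ≈ 1.4639.

d(x, mu) = √(2.1429) ≈ 1.4639


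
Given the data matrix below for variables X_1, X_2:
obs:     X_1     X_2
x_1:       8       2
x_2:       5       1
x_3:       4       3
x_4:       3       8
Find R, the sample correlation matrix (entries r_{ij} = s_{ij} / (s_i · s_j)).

Step 1 — column means:
  mean(X_1) = (8 + 5 + 4 + 3) / 4 = 20/4 = 5
  mean(X_2) = (2 + 1 + 3 + 8) / 4 = 14/4 = 3.5

Step 2 — sample variances and covariances s[i,j] = (1/(n-1)) · Σ_k (x_{k,i} - mean_i) · (x_{k,j} - mean_j), with n-1 = 3:
  s[X_1,X_1] = ((3)·(3) + (0)·(0) + (-1)·(-1) + (-2)·(-2)) / 3 = 14/3 = 4.6667
  s[X_1,X_2] = ((3)·(-1.5) + (0)·(-2.5) + (-1)·(-0.5) + (-2)·(4.5)) / 3 = -13/3 = -4.3333
  s[X_2,X_2] = ((-1.5)·(-1.5) + (-2.5)·(-2.5) + (-0.5)·(-0.5) + (4.5)·(4.5)) / 3 = 29/3 = 9.6667
  Sample standard deviations s_i = √(s[i,i]):
  s(X_1) = √(4.6667) = 2.1602
  s(X_2) = √(9.6667) = 3.1091

Step 3 — r_{ij} = s_{ij} / (s_i · s_j):
  r[X_1,X_1] = 1 (diagonal).
  r[X_1,X_2] = -4.3333 / (2.1602 · 3.1091) = -4.3333 / 6.7165 = -0.6452
  r[X_2,X_2] = 1 (diagonal).

R is symmetric with unit diagonal. Assembling:

R = [[1, -0.6452],
 [-0.6452, 1]]


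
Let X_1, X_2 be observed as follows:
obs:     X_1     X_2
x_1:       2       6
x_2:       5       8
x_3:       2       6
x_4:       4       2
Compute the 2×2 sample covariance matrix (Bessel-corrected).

Step 1 — column means:
  mean(X_1) = (2 + 5 + 2 + 4) / 4 = 13/4 = 3.25
  mean(X_2) = (6 + 8 + 6 + 2) / 4 = 22/4 = 5.5

Step 2 — sample covariance S[i,j] = (1/(n-1)) · Σ_k (x_{k,i} - mean_i) · (x_{k,j} - mean_j), with n-1 = 3.
  S[X_1,X_1] = ((-1.25)·(-1.25) + (1.75)·(1.75) + (-1.25)·(-1.25) + (0.75)·(0.75)) / 3 = 6.75/3 = 2.25
  S[X_1,X_2] = ((-1.25)·(0.5) + (1.75)·(2.5) + (-1.25)·(0.5) + (0.75)·(-3.5)) / 3 = 0.5/3 = 0.1667
  S[X_2,X_2] = ((0.5)·(0.5) + (2.5)·(2.5) + (0.5)·(0.5) + (-3.5)·(-3.5)) / 3 = 19/3 = 6.3333

S is symmetric (S[j,i] = S[i,j]). Assembling:

S = [[2.25, 0.1667],
 [0.1667, 6.3333]]


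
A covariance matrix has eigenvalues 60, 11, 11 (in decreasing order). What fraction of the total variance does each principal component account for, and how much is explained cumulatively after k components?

Step 1 — total variance = trace(Sigma) = Σ λ_i = 60 + 11 + 11 = 82.

Step 2 — fraction explained by component i = λ_i / Σ λ:
  PC1: 60/82 = 0.7317
  PC2: 11/82 = 0.1341
  PC3: 11/82 = 0.1341

Step 3 — cumulative fraction after k components = (λ_1 + ... + λ_k) / Σ λ:
  k = 1: 60/82 = 0.7317
  k = 2: (60 + 11)/82 = 71/82 = 0.8659
  k = 3: (60 + 11 + 11)/82 = 82/82 = 1

Summary (fraction, with percent):

explained: PC1 0.7317 (73.17%), PC2 0.1341 (13.41%), PC3 0.1341 (13.41%);  cumulative: 0.7317, 0.8659, 1


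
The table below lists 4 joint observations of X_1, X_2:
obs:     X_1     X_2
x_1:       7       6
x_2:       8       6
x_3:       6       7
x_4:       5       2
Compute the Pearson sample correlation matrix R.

Step 1 — column means:
  mean(X_1) = (7 + 8 + 6 + 5) / 4 = 26/4 = 6.5
  mean(X_2) = (6 + 6 + 7 + 2) / 4 = 21/4 = 5.25

Step 2 — sample variances and covariances s[i,j] = (1/(n-1)) · Σ_k (x_{k,i} - mean_i) · (x_{k,j} - mean_j), with n-1 = 3:
  s[X_1,X_1] = ((0.5)·(0.5) + (1.5)·(1.5) + (-0.5)·(-0.5) + (-1.5)·(-1.5)) / 3 = 5/3 = 1.6667
  s[X_1,X_2] = ((0.5)·(0.75) + (1.5)·(0.75) + (-0.5)·(1.75) + (-1.5)·(-3.25)) / 3 = 5.5/3 = 1.8333
  s[X_2,X_2] = ((0.75)·(0.75) + (0.75)·(0.75) + (1.75)·(1.75) + (-3.25)·(-3.25)) / 3 = 14.75/3 = 4.9167
  Sample standard deviations s_i = √(s[i,i]):
  s(X_1) = √(1.6667) = 1.291
  s(X_2) = √(4.9167) = 2.2174

Step 3 — r_{ij} = s_{ij} / (s_i · s_j):
  r[X_1,X_1] = 1 (diagonal).
  r[X_1,X_2] = 1.8333 / (1.291 · 2.2174) = 1.8333 / 2.8626 = 0.6404
  r[X_2,X_2] = 1 (diagonal).

R is symmetric with unit diagonal. Assembling:

R = [[1, 0.6404],
 [0.6404, 1]]


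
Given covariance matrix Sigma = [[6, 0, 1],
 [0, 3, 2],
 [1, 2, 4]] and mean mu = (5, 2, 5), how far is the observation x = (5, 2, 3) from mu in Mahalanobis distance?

Step 1 — centre the observation: (x - mu) = (0, 0, -2).

Step 2 — invert Sigma (cofactor / det for 3×3, or solve directly):
  Sigma^{-1} = [[0.1778, 0.0444, -0.0667],
 [0.0444, 0.5111, -0.2667],
 [-0.0667, -0.2667, 0.4]].

Step 3 — form the quadratic (x - mu)^T · Sigma^{-1} · (x - mu):
  Sigma^{-1} · (x - mu) = (0.1333, 0.5333, -0.8).
  (x - mu)^T · [Sigma^{-1} · (x - mu)] = (0)·(0.1333) + (0)·(0.5333) + (-2)·(-0.8) = 1.6.

Step 4 — take square root: d = √(1.6) ≈ 1.2649.

d(x, mu) = √(1.6) ≈ 1.2649


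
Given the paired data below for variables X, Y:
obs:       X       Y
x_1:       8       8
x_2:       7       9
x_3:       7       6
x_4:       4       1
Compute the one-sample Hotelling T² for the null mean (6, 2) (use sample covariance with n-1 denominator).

Step 1 — sample mean vector:
  mean(X) = (8 + 7 + 7 + 4) / 4 = 26/4 = 6.5
  mean(Y) = (8 + 9 + 6 + 1) / 4 = 24/4 = 6
  x̄ = (6.5, 6),  deviation x̄ - mu_0 = (6.5, 6) - (6, 2) = (0.5, 4).

Step 2 — sample covariance matrix, S[i,j] = (1/(n-1)) · Σ_k (x_{k,i} - mean_i) · (x_{k,j} - mean_j), divisor n-1 = 3:
  S[X,X] = ((1.5)·(1.5) + (0.5)·(0.5) + (0.5)·(0.5) + (-2.5)·(-2.5)) / 3 = 9/3 = 3
  S[X,Y] = ((1.5)·(2) + (0.5)·(3) + (0.5)·(0) + (-2.5)·(-5)) / 3 = 17/3 = 5.6667
  S[Y,Y] = ((2)·(2) + (3)·(3) + (0)·(0) + (-5)·(-5)) / 3 = 38/3 = 12.6667
  S = [[3, 5.6667],
 [5.6667, 12.6667]].

Step 3 — invert S. det(S) = 3·12.6667 - (5.6667)² = 5.8889.
  S^{-1} = (1/det) · [[d, -b], [-b, a]] = [[2.1509, -0.9623],
 [-0.9623, 0.5094]].

Step 4 — quadratic form (x̄ - mu_0)^T · S^{-1} · (x̄ - mu_0):
  S^{-1} · (x̄ - mu_0) = (-2.7736, 1.5566),
  (x̄ - mu_0)^T · [...] = (0.5)·(-2.7736) + (4)·(1.5566) = 4.8396.

Step 5 — scale by n: T² = 4 · 4.8396 = 19.3585.

T² ≈ 19.3585


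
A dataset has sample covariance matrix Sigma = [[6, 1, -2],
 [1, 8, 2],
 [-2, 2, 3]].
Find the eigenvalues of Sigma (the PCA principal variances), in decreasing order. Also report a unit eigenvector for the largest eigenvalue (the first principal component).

Step 1 — characteristic polynomial p(λ) = det(λI - Sigma) = λ³ - tr·λ² + c_1·λ - det, where tr = trace, c_1 = sum of the principal 2×2 minors, det = det(Sigma):
  tr = 6 + 8 + 3 = 17,
  c_1 = (6·8 - (1)²) + (6·3 - (-2)²) + (8·3 - (2)²) = 47 + 14 + 20 = 81,
  det = 6·(8·3 - (2)²) - (1)·((1)·3 - (2)·(-2)) + (-2)·((1)·(2) - 8·(-2)) = 6·(20) - (1)·(7) + (-2)·(18) = 77.
  So p(λ) = λ³ - 17λ² + 81λ - 77.
Step 2 — look for an integer root (rational root theorem: any rational root is an integer divisor of 77). Testing λ = 7:
  p(7) = 343 - 833 + 567 - 77 = 0  ✓
  Dividing out (λ - 7): p(λ) = (λ - 7)(λ² - 10λ + 11).
Step 3 — remaining eigenvalues from the quadratic λ² - 10λ + 11 = 0:
  Δ = 10² - 4·11 = 100 - 44 = 56,  λ = (10 ± √56)/2 = (10 ± 7.4833)/2 ≈ 8.7417 or 1.2583.
  Sorted: λ_1 = 8.7417,  λ_2 = 7,  λ_3 = 1.2583  (check: sum = 17 = tr ✓).

Step 4 — unit eigenvector for λ_1 ≈ 8.7417: v spans the null space of (Sigma - λ_1 I), whose rows are
  r_1 = (-2.7417, 1, -2),  r_2 = (1, -0.7417, 2),  r_3 = (-2, 2, -5.7417).
  v is orthogonal to every row, so take v ∝ r_1 × r_2 = ((1)·(2) - (-2)·(-0.7417), (-2)·(1) - (-2.7417)·(2), (-2.7417)·(-0.7417) - (1)·(1)) ≈ (0.5167, 3.4833, 1.0334).
  Let u = (0.5167, 3.4833, 1.0334).
  ||u|| = √((0.5167)² + (3.4833)² + (1.0334)²) = √(13.4683) ≈ 3.6699,  v_1 = u/||u|| ≈ (0.1408, 0.9492, 0.2816) (||v_1|| = 1).

λ_1 = 8.7417,  λ_2 = 7,  λ_3 = 1.2583;  v_1 ≈ (0.1408, 0.9492, 0.2816)


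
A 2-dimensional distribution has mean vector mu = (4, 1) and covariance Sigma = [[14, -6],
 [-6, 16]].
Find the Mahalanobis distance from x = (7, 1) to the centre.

Step 1 — centre the observation: (x - mu) = (3, 0).

Step 2 — invert Sigma. det(Sigma) = 14·16 - (-6)² = 188.
  Sigma^{-1} = (1/det) · [[d, -b], [-b, a]] = [[0.0851, 0.0319],
 [0.0319, 0.0745]].

Step 3 — form the quadratic (x - mu)^T · Sigma^{-1} · (x - mu):
  Sigma^{-1} · (x - mu) = (0.2553, 0.0957).
  (x - mu)^T · [Sigma^{-1} · (x - mu)] = (3)·(0.2553) + (0)·(0.0957) = 0.766.

Step 4 — take square root: d = √(0.766) ≈ 0.8752.

d(x, mu) = √(0.766) ≈ 0.8752


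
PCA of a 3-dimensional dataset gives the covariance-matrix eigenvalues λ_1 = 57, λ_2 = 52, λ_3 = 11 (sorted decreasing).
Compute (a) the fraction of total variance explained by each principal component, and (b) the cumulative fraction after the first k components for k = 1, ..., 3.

Step 1 — total variance = trace(Sigma) = Σ λ_i = 57 + 52 + 11 = 120.

Step 2 — fraction explained by component i = λ_i / Σ λ:
  PC1: 57/120 = 0.475
  PC2: 52/120 = 0.4333
  PC3: 11/120 = 0.0917

Step 3 — cumulative fraction after k components = (λ_1 + ... + λ_k) / Σ λ:
  k = 1: 57/120 = 0.475
  k = 2: (57 + 52)/120 = 109/120 = 0.9083
  k = 3: (57 + 52 + 11)/120 = 120/120 = 1

Summary (fraction, with percent):

explained: PC1 0.475 (47.5%), PC2 0.4333 (43.33%), PC3 0.0917 (9.17%);  cumulative: 0.475, 0.9083, 1


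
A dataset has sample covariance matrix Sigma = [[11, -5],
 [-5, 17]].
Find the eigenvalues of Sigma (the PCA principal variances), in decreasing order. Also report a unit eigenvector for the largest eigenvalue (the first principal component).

Step 1 — characteristic polynomial of 2×2 Sigma:
  det(Sigma - λI) = λ² - trace · λ + det = 0.
  trace = 11 + 17 = 28, det = 11·17 - (-5)² = 162.
Step 2 — discriminant:
  Δ = trace² - 4·det = 784 - 648 = 136.
Step 3 — eigenvalues:
  λ = (trace ± √Δ)/2 = (28 ± 11.6619)/2,
  λ_1 = 19.831,  λ_2 = 8.169.

Step 4 — unit eigenvector for λ_1: solve (Sigma - λ_1 I)v = 0. First row:
  (11 - 19.831)·v_x + (-5)·v_y = 0, i.e. (-8.831)·v_x + (-5)·v_y = 0,
  so v ∝ (b, λ_1 - a) = (-5, 8.831); multiply by -1 so the first entry is positive: u = (5, -8.831).
  ||u|| = √((5)² + (-8.831)²) = √(102.9857) ≈ 10.1482,
  v_1 = u/||u|| ≈ (0.4927, -0.8702) (||v_1|| = 1).

λ_1 = 19.831,  λ_2 = 8.169;  v_1 ≈ (0.4927, -0.8702)


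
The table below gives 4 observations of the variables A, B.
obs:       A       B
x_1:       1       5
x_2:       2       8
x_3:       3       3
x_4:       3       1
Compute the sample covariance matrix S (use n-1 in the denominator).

Step 1 — column means:
  mean(A) = (1 + 2 + 3 + 3) / 4 = 9/4 = 2.25
  mean(B) = (5 + 8 + 3 + 1) / 4 = 17/4 = 4.25

Step 2 — sample covariance S[i,j] = (1/(n-1)) · Σ_k (x_{k,i} - mean_i) · (x_{k,j} - mean_j), with n-1 = 3.
  S[A,A] = ((-1.25)·(-1.25) + (-0.25)·(-0.25) + (0.75)·(0.75) + (0.75)·(0.75)) / 3 = 2.75/3 = 0.9167
  S[A,B] = ((-1.25)·(0.75) + (-0.25)·(3.75) + (0.75)·(-1.25) + (0.75)·(-3.25)) / 3 = -5.25/3 = -1.75
  S[B,B] = ((0.75)·(0.75) + (3.75)·(3.75) + (-1.25)·(-1.25) + (-3.25)·(-3.25)) / 3 = 26.75/3 = 8.9167

S is symmetric (S[j,i] = S[i,j]). Assembling:

S = [[0.9167, -1.75],
 [-1.75, 8.9167]]


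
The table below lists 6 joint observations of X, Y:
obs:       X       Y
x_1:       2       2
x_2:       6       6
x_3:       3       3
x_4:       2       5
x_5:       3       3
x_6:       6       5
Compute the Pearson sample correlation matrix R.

Step 1 — column means:
  mean(X) = (2 + 6 + 3 + 2 + 3 + 6) / 6 = 22/6 = 3.6667
  mean(Y) = (2 + 6 + 3 + 5 + 3 + 5) / 6 = 24/6 = 4

Step 2 — sample variances and covariances s[i,j] = (1/(n-1)) · Σ_k (x_{k,i} - mean_i) · (x_{k,j} - mean_j), with n-1 = 5:
  s[X,X] = ((-1.6667)·(-1.6667) + (2.3333)·(2.3333) + (-0.6667)·(-0.6667) + (-1.6667)·(-1.6667) + (-0.6667)·(-0.6667) + (2.3333)·(2.3333)) / 5 = 17.3333/5 = 3.4667
  s[X,Y] = ((-1.6667)·(-2) + (2.3333)·(2) + (-0.6667)·(-1) + (-1.6667)·(1) + (-0.6667)·(-1) + (2.3333)·(1)) / 5 = 10/5 = 2
  s[Y,Y] = ((-2)·(-2) + (2)·(2) + (-1)·(-1) + (1)·(1) + (-1)·(-1) + (1)·(1)) / 5 = 12/5 = 2.4
  Sample standard deviations s_i = √(s[i,i]):
  s(X) = √(3.4667) = 1.8619
  s(Y) = √(2.4) = 1.5492

Step 3 — r_{ij} = s_{ij} / (s_i · s_j):
  r[X,X] = 1 (diagonal).
  r[X,Y] = 2 / (1.8619 · 1.5492) = 2 / 2.8844 = 0.6934
  r[Y,Y] = 1 (diagonal).

R is symmetric with unit diagonal. Assembling:

R = [[1, 0.6934],
 [0.6934, 1]]


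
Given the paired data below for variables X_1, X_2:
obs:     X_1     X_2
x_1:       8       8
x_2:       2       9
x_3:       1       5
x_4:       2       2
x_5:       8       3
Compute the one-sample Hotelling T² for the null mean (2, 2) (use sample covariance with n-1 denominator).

Step 1 — sample mean vector:
  mean(X_1) = (8 + 2 + 1 + 2 + 8) / 5 = 21/5 = 4.2
  mean(X_2) = (8 + 9 + 5 + 2 + 3) / 5 = 27/5 = 5.4
  x̄ = (4.2, 5.4),  deviation x̄ - mu_0 = (4.2, 5.4) - (2, 2) = (2.2, 3.4).

Step 2 — sample covariance matrix, S[i,j] = (1/(n-1)) · Σ_k (x_{k,i} - mean_i) · (x_{k,j} - mean_j), divisor n-1 = 4:
  S[X_1,X_1] = ((3.8)·(3.8) + (-2.2)·(-2.2) + (-3.2)·(-3.2) + (-2.2)·(-2.2) + (3.8)·(3.8)) / 4 = 48.8/4 = 12.2
  S[X_1,X_2] = ((3.8)·(2.6) + (-2.2)·(3.6) + (-3.2)·(-0.4) + (-2.2)·(-3.4) + (3.8)·(-2.4)) / 4 = 1.6/4 = 0.4
  S[X_2,X_2] = ((2.6)·(2.6) + (3.6)·(3.6) + (-0.4)·(-0.4) + (-3.4)·(-3.4) + (-2.4)·(-2.4)) / 4 = 37.2/4 = 9.3
  S = [[12.2, 0.4],
 [0.4, 9.3]].

Step 3 — invert S. det(S) = 12.2·9.3 - (0.4)² = 113.3.
  S^{-1} = (1/det) · [[d, -b], [-b, a]] = [[0.0821, -0.0035],
 [-0.0035, 0.1077]].

Step 4 — quadratic form (x̄ - mu_0)^T · S^{-1} · (x̄ - mu_0):
  S^{-1} · (x̄ - mu_0) = (0.1686, 0.3583),
  (x̄ - mu_0)^T · [...] = (2.2)·(0.1686) + (3.4)·(0.3583) = 1.5892.

Step 5 — scale by n: T² = 5 · 1.5892 = 7.9462.

T² ≈ 7.9462


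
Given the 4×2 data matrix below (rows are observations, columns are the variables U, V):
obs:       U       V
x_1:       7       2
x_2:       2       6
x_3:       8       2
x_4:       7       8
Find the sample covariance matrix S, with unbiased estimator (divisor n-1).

Step 1 — column means:
  mean(U) = (7 + 2 + 8 + 7) / 4 = 24/4 = 6
  mean(V) = (2 + 6 + 2 + 8) / 4 = 18/4 = 4.5

Step 2 — sample covariance S[i,j] = (1/(n-1)) · Σ_k (x_{k,i} - mean_i) · (x_{k,j} - mean_j), with n-1 = 3.
  S[U,U] = ((1)·(1) + (-4)·(-4) + (2)·(2) + (1)·(1)) / 3 = 22/3 = 7.3333
  S[U,V] = ((1)·(-2.5) + (-4)·(1.5) + (2)·(-2.5) + (1)·(3.5)) / 3 = -10/3 = -3.3333
  S[V,V] = ((-2.5)·(-2.5) + (1.5)·(1.5) + (-2.5)·(-2.5) + (3.5)·(3.5)) / 3 = 27/3 = 9

S is symmetric (S[j,i] = S[i,j]). Assembling:

S = [[7.3333, -3.3333],
 [-3.3333, 9]]


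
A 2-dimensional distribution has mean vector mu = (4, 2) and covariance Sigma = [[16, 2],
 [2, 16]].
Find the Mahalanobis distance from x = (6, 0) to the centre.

Step 1 — centre the observation: (x - mu) = (2, -2).

Step 2 — invert Sigma. det(Sigma) = 16·16 - (2)² = 252.
  Sigma^{-1} = (1/det) · [[d, -b], [-b, a]] = [[0.0635, -0.0079],
 [-0.0079, 0.0635]].

Step 3 — form the quadratic (x - mu)^T · Sigma^{-1} · (x - mu):
  Sigma^{-1} · (x - mu) = (0.1429, -0.1429).
  (x - mu)^T · [Sigma^{-1} · (x - mu)] = (2)·(0.1429) + (-2)·(-0.1429) = 0.5714.

Step 4 — take square root: d = √(0.5714) ≈ 0.7559.

d(x, mu) = √(0.5714) ≈ 0.7559


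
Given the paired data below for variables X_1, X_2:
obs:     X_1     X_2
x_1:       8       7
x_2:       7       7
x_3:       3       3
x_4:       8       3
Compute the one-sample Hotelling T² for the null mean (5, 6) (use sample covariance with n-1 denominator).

Step 1 — sample mean vector:
  mean(X_1) = (8 + 7 + 3 + 8) / 4 = 26/4 = 6.5
  mean(X_2) = (7 + 7 + 3 + 3) / 4 = 20/4 = 5
  x̄ = (6.5, 5),  deviation x̄ - mu_0 = (6.5, 5) - (5, 6) = (1.5, -1).

Step 2 — sample covariance matrix, S[i,j] = (1/(n-1)) · Σ_k (x_{k,i} - mean_i) · (x_{k,j} - mean_j), divisor n-1 = 3:
  S[X_1,X_1] = ((1.5)·(1.5) + (0.5)·(0.5) + (-3.5)·(-3.5) + (1.5)·(1.5)) / 3 = 17/3 = 5.6667
  S[X_1,X_2] = ((1.5)·(2) + (0.5)·(2) + (-3.5)·(-2) + (1.5)·(-2)) / 3 = 8/3 = 2.6667
  S[X_2,X_2] = ((2)·(2) + (2)·(2) + (-2)·(-2) + (-2)·(-2)) / 3 = 16/3 = 5.3333
  S = [[5.6667, 2.6667],
 [2.6667, 5.3333]].

Step 3 — invert S. det(S) = 5.6667·5.3333 - (2.6667)² = 23.1111.
  S^{-1} = (1/det) · [[d, -b], [-b, a]] = [[0.2308, -0.1154],
 [-0.1154, 0.2452]].

Step 4 — quadratic form (x̄ - mu_0)^T · S^{-1} · (x̄ - mu_0):
  S^{-1} · (x̄ - mu_0) = (0.4615, -0.4183),
  (x̄ - mu_0)^T · [...] = (1.5)·(0.4615) + (-1)·(-0.4183) = 1.1106.

Step 5 — scale by n: T² = 4 · 1.1106 = 4.4423.

T² ≈ 4.4423


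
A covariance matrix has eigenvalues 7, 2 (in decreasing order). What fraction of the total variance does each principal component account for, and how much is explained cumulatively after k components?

Step 1 — total variance = trace(Sigma) = Σ λ_i = 7 + 2 = 9.

Step 2 — fraction explained by component i = λ_i / Σ λ:
  PC1: 7/9 = 0.7778
  PC2: 2/9 = 0.2222

Step 3 — cumulative fraction after k components = (λ_1 + ... + λ_k) / Σ λ:
  k = 1: 7/9 = 0.7778
  k = 2: (7 + 2)/9 = 9/9 = 1

Summary (fraction, with percent):

explained: PC1 0.7778 (77.78%), PC2 0.2222 (22.22%);  cumulative: 0.7778, 1


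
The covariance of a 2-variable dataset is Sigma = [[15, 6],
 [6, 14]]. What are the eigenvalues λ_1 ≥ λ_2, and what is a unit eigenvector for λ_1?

Step 1 — characteristic polynomial of 2×2 Sigma:
  det(Sigma - λI) = λ² - trace · λ + det = 0.
  trace = 15 + 14 = 29, det = 15·14 - (6)² = 174.
Step 2 — discriminant:
  Δ = trace² - 4·det = 841 - 696 = 145.
Step 3 — eigenvalues:
  λ = (trace ± √Δ)/2 = (29 ± 12.0416)/2,
  λ_1 = 20.5208,  λ_2 = 8.4792.

Step 4 — unit eigenvector for λ_1: solve (Sigma - λ_1 I)v = 0. First row:
  (15 - 20.5208)·v_x + (6)·v_y = 0, i.e. (-5.5208)·v_x + (6)·v_y = 0,
  so v ∝ (b, λ_1 - a) = (6, 5.5208) = u.
  ||u|| = √((6)² + (5.5208)²) = √(66.4792) ≈ 8.1535,
  v_1 = u/||u|| ≈ (0.7359, 0.6771) (||v_1|| = 1).

λ_1 = 20.5208,  λ_2 = 8.4792;  v_1 ≈ (0.7359, 0.6771)


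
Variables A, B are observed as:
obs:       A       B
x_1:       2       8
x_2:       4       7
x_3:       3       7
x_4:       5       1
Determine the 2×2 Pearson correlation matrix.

Step 1 — column means:
  mean(A) = (2 + 4 + 3 + 5) / 4 = 14/4 = 3.5
  mean(B) = (8 + 7 + 7 + 1) / 4 = 23/4 = 5.75

Step 2 — sample variances and covariances s[i,j] = (1/(n-1)) · Σ_k (x_{k,i} - mean_i) · (x_{k,j} - mean_j), with n-1 = 3:
  s[A,A] = ((-1.5)·(-1.5) + (0.5)·(0.5) + (-0.5)·(-0.5) + (1.5)·(1.5)) / 3 = 5/3 = 1.6667
  s[A,B] = ((-1.5)·(2.25) + (0.5)·(1.25) + (-0.5)·(1.25) + (1.5)·(-4.75)) / 3 = -10.5/3 = -3.5
  s[B,B] = ((2.25)·(2.25) + (1.25)·(1.25) + (1.25)·(1.25) + (-4.75)·(-4.75)) / 3 = 30.75/3 = 10.25
  Sample standard deviations s_i = √(s[i,i]):
  s(A) = √(1.6667) = 1.291
  s(B) = √(10.25) = 3.2016

Step 3 — r_{ij} = s_{ij} / (s_i · s_j):
  r[A,A] = 1 (diagonal).
  r[A,B] = -3.5 / (1.291 · 3.2016) = -3.5 / 4.1332 = -0.8468
  r[B,B] = 1 (diagonal).

R is symmetric with unit diagonal. Assembling:

R = [[1, -0.8468],
 [-0.8468, 1]]


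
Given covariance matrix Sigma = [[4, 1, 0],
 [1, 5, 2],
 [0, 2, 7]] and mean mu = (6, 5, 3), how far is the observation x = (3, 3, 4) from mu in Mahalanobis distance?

Step 1 — centre the observation: (x - mu) = (-3, -2, 1).

Step 2 — invert Sigma (cofactor / det for 3×3, or solve directly):
  Sigma^{-1} = [[0.265, -0.0598, 0.0171],
 [-0.0598, 0.2393, -0.0684],
 [0.0171, -0.0684, 0.1624]].

Step 3 — form the quadratic (x - mu)^T · Sigma^{-1} · (x - mu):
  Sigma^{-1} · (x - mu) = (-0.6581, -0.3675, 0.2479).
  (x - mu)^T · [Sigma^{-1} · (x - mu)] = (-3)·(-0.6581) + (-2)·(-0.3675) + (1)·(0.2479) = 2.9573.

Step 4 — take square root: d = √(2.9573) ≈ 1.7197.

d(x, mu) = √(2.9573) ≈ 1.7197


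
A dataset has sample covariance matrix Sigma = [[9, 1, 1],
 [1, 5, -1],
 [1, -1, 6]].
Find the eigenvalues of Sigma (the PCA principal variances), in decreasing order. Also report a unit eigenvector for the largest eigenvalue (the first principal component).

Step 1 — characteristic polynomial p(λ) = det(λI - Sigma) = λ³ - tr·λ² + c_1·λ - det, where tr = trace, c_1 = sum of the principal 2×2 minors, det = det(Sigma):
  tr = 9 + 5 + 6 = 20,
  c_1 = (9·5 - (1)²) + (9·6 - (1)²) + (5·6 - (-1)²) = 44 + 53 + 29 = 126,
  det = 9·(5·6 - (-1)²) - (1)·((1)·6 - (-1)·(1)) + (1)·((1)·(-1) - 5·(1)) = 9·(29) - (1)·(7) + (1)·(-6) = 248.
  So p(λ) = λ³ - 20λ² + 126λ - 248.
Step 2 — look for an integer root (rational root theorem: any rational root is an integer divisor of 248). Testing λ = 4:
  p(4) = 64 - 320 + 504 - 248 = 0  ✓
  Dividing out (λ - 4): p(λ) = (λ - 4)(λ² - 16λ + 62).
Step 3 — remaining eigenvalues from the quadratic λ² - 16λ + 62 = 0:
  Δ = 16² - 4·62 = 256 - 248 = 8,  λ = (16 ± √8)/2 = (16 ± 2.8284)/2 ≈ 9.4142 or 6.5858.
  Sorted: λ_1 = 9.4142,  λ_2 = 6.5858,  λ_3 = 4  (check: sum = 20 = tr ✓).

Step 4 — unit eigenvector for λ_1 ≈ 9.4142: v spans the null space of (Sigma - λ_1 I), whose rows are
  r_1 = (-0.4142, 1, 1),  r_2 = (1, -4.4142, -1),  r_3 = (1, -1, -3.4142).
  v is orthogonal to every row, so take v ∝ r_1 × r_2 = ((1)·(-1) - (1)·(-4.4142), (1)·(1) - (-0.4142)·(-1), (-0.4142)·(-4.4142) - (1)·(1)) ≈ (3.4142, 0.5858, 0.8284).
  Let u = (3.4142, 0.5858, 0.8284).
  ||u|| = √((3.4142)² + (0.5858)² + (0.8284)²) = √(12.6863) ≈ 3.5618,  v_1 = u/||u|| ≈ (0.9586, 0.1645, 0.2326) (||v_1|| = 1).

λ_1 = 9.4142,  λ_2 = 6.5858,  λ_3 = 4;  v_1 ≈ (0.9586, 0.1645, 0.2326)


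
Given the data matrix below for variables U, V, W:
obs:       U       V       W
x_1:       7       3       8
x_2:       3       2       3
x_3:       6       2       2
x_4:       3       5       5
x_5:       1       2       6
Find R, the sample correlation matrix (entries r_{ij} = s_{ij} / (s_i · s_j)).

Step 1 — column means:
  mean(U) = (7 + 3 + 6 + 3 + 1) / 5 = 20/5 = 4
  mean(V) = (3 + 2 + 2 + 5 + 2) / 5 = 14/5 = 2.8
  mean(W) = (8 + 3 + 2 + 5 + 6) / 5 = 24/5 = 4.8

Step 2 — sample variances and covariances s[i,j] = (1/(n-1)) · Σ_k (x_{k,i} - mean_i) · (x_{k,j} - mean_j), with n-1 = 4:
  s[U,U] = ((3)·(3) + (-1)·(-1) + (2)·(2) + (-1)·(-1) + (-3)·(-3)) / 4 = 24/4 = 6
  s[U,V] = ((3)·(0.2) + (-1)·(-0.8) + (2)·(-0.8) + (-1)·(2.2) + (-3)·(-0.8)) / 4 = 0/4 = 0
  s[U,W] = ((3)·(3.2) + (-1)·(-1.8) + (2)·(-2.8) + (-1)·(0.2) + (-3)·(1.2)) / 4 = 2/4 = 0.5
  s[V,V] = ((0.2)·(0.2) + (-0.8)·(-0.8) + (-0.8)·(-0.8) + (2.2)·(2.2) + (-0.8)·(-0.8)) / 4 = 6.8/4 = 1.7
  s[V,W] = ((0.2)·(3.2) + (-0.8)·(-1.8) + (-0.8)·(-2.8) + (2.2)·(0.2) + (-0.8)·(1.2)) / 4 = 3.8/4 = 0.95
  s[W,W] = ((3.2)·(3.2) + (-1.8)·(-1.8) + (-2.8)·(-2.8) + (0.2)·(0.2) + (1.2)·(1.2)) / 4 = 22.8/4 = 5.7
  Sample standard deviations s_i = √(s[i,i]):
  s(U) = √(6) = 2.4495
  s(V) = √(1.7) = 1.3038
  s(W) = √(5.7) = 2.3875

Step 3 — r_{ij} = s_{ij} / (s_i · s_j):
  r[U,U] = 1 (diagonal).
  r[U,V] = 0 / (2.4495 · 1.3038) = 0 / 3.1937 = 0
  r[U,W] = 0.5 / (2.4495 · 2.3875) = 0.5 / 5.8481 = 0.0855
  r[V,V] = 1 (diagonal).
  r[V,W] = 0.95 / (1.3038 · 2.3875) = 0.95 / 3.1129 = 0.3052
  r[W,W] = 1 (diagonal).

R is symmetric with unit diagonal. Assembling:

R = [[1, 0, 0.0855],
 [0, 1, 0.3052],
 [0.0855, 0.3052, 1]]


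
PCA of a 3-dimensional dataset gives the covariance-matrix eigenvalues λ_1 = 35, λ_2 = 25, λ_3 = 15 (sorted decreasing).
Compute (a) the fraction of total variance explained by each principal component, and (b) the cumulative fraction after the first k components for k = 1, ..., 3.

Step 1 — total variance = trace(Sigma) = Σ λ_i = 35 + 25 + 15 = 75.

Step 2 — fraction explained by component i = λ_i / Σ λ:
  PC1: 35/75 = 0.4667
  PC2: 25/75 = 0.3333
  PC3: 15/75 = 0.2

Step 3 — cumulative fraction after k components = (λ_1 + ... + λ_k) / Σ λ:
  k = 1: 35/75 = 0.4667
  k = 2: (35 + 25)/75 = 60/75 = 0.8
  k = 3: (35 + 25 + 15)/75 = 75/75 = 1

Summary (fraction, with percent):

explained: PC1 0.4667 (46.67%), PC2 0.3333 (33.33%), PC3 0.2 (20%);  cumulative: 0.4667, 0.8, 1


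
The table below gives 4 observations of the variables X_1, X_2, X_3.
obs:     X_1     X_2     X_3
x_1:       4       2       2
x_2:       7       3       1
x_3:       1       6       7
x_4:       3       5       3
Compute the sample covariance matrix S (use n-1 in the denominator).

Step 1 — column means:
  mean(X_1) = (4 + 7 + 1 + 3) / 4 = 15/4 = 3.75
  mean(X_2) = (2 + 3 + 6 + 5) / 4 = 16/4 = 4
  mean(X_3) = (2 + 1 + 7 + 3) / 4 = 13/4 = 3.25

Step 2 — sample covariance S[i,j] = (1/(n-1)) · Σ_k (x_{k,i} - mean_i) · (x_{k,j} - mean_j), with n-1 = 3.
  S[X_1,X_1] = ((0.25)·(0.25) + (3.25)·(3.25) + (-2.75)·(-2.75) + (-0.75)·(-0.75)) / 3 = 18.75/3 = 6.25
  S[X_1,X_2] = ((0.25)·(-2) + (3.25)·(-1) + (-2.75)·(2) + (-0.75)·(1)) / 3 = -10/3 = -3.3333
  S[X_1,X_3] = ((0.25)·(-1.25) + (3.25)·(-2.25) + (-2.75)·(3.75) + (-0.75)·(-0.25)) / 3 = -17.75/3 = -5.9167
  S[X_2,X_2] = ((-2)·(-2) + (-1)·(-1) + (2)·(2) + (1)·(1)) / 3 = 10/3 = 3.3333
  S[X_2,X_3] = ((-2)·(-1.25) + (-1)·(-2.25) + (2)·(3.75) + (1)·(-0.25)) / 3 = 12/3 = 4
  S[X_3,X_3] = ((-1.25)·(-1.25) + (-2.25)·(-2.25) + (3.75)·(3.75) + (-0.25)·(-0.25)) / 3 = 20.75/3 = 6.9167

S is symmetric (S[j,i] = S[i,j]). Assembling:

S = [[6.25, -3.3333, -5.9167],
 [-3.3333, 3.3333, 4],
 [-5.9167, 4, 6.9167]]


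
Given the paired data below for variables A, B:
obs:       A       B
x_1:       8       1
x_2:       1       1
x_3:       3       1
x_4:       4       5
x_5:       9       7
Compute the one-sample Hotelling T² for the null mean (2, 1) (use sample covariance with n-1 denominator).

Step 1 — sample mean vector:
  mean(A) = (8 + 1 + 3 + 4 + 9) / 5 = 25/5 = 5
  mean(B) = (1 + 1 + 1 + 5 + 7) / 5 = 15/5 = 3
  x̄ = (5, 3),  deviation x̄ - mu_0 = (5, 3) - (2, 1) = (3, 2).

Step 2 — sample covariance matrix, S[i,j] = (1/(n-1)) · Σ_k (x_{k,i} - mean_i) · (x_{k,j} - mean_j), divisor n-1 = 4:
  S[A,A] = ((3)·(3) + (-4)·(-4) + (-2)·(-2) + (-1)·(-1) + (4)·(4)) / 4 = 46/4 = 11.5
  S[A,B] = ((3)·(-2) + (-4)·(-2) + (-2)·(-2) + (-1)·(2) + (4)·(4)) / 4 = 20/4 = 5
  S[B,B] = ((-2)·(-2) + (-2)·(-2) + (-2)·(-2) + (2)·(2) + (4)·(4)) / 4 = 32/4 = 8
  S = [[11.5, 5],
 [5, 8]].

Step 3 — invert S. det(S) = 11.5·8 - (5)² = 67.
  S^{-1} = (1/det) · [[d, -b], [-b, a]] = [[0.1194, -0.0746],
 [-0.0746, 0.1716]].

Step 4 — quadratic form (x̄ - mu_0)^T · S^{-1} · (x̄ - mu_0):
  S^{-1} · (x̄ - mu_0) = (0.209, 0.1194),
  (x̄ - mu_0)^T · [...] = (3)·(0.209) + (2)·(0.1194) = 0.8657.

Step 5 — scale by n: T² = 5 · 0.8657 = 4.3284.

T² ≈ 4.3284


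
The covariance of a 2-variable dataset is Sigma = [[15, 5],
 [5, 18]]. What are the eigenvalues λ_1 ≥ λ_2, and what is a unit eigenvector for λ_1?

Step 1 — characteristic polynomial of 2×2 Sigma:
  det(Sigma - λI) = λ² - trace · λ + det = 0.
  trace = 15 + 18 = 33, det = 15·18 - (5)² = 245.
Step 2 — discriminant:
  Δ = trace² - 4·det = 1089 - 980 = 109.
Step 3 — eigenvalues:
  λ = (trace ± √Δ)/2 = (33 ± 10.4403)/2,
  λ_1 = 21.7202,  λ_2 = 11.2798.

Step 4 — unit eigenvector for λ_1: solve (Sigma - λ_1 I)v = 0. First row:
  (15 - 21.7202)·v_x + (5)·v_y = 0, i.e. (-6.7202)·v_x + (5)·v_y = 0,
  so v ∝ (b, λ_1 - a) = (5, 6.7202) = u.
  ||u|| = √((5)² + (6.7202)²) = √(70.1605) ≈ 8.3762,
  v_1 = u/||u|| ≈ (0.5969, 0.8023) (||v_1|| = 1).

λ_1 = 21.7202,  λ_2 = 11.2798;  v_1 ≈ (0.5969, 0.8023)


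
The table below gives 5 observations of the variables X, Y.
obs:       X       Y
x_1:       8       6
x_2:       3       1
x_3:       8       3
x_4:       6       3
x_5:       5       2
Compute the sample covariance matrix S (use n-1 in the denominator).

Step 1 — column means:
  mean(X) = (8 + 3 + 8 + 6 + 5) / 5 = 30/5 = 6
  mean(Y) = (6 + 1 + 3 + 3 + 2) / 5 = 15/5 = 3

Step 2 — sample covariance S[i,j] = (1/(n-1)) · Σ_k (x_{k,i} - mean_i) · (x_{k,j} - mean_j), with n-1 = 4.
  S[X,X] = ((2)·(2) + (-3)·(-3) + (2)·(2) + (0)·(0) + (-1)·(-1)) / 4 = 18/4 = 4.5
  S[X,Y] = ((2)·(3) + (-3)·(-2) + (2)·(0) + (0)·(0) + (-1)·(-1)) / 4 = 13/4 = 3.25
  S[Y,Y] = ((3)·(3) + (-2)·(-2) + (0)·(0) + (0)·(0) + (-1)·(-1)) / 4 = 14/4 = 3.5

S is symmetric (S[j,i] = S[i,j]). Assembling:

S = [[4.5, 3.25],
 [3.25, 3.5]]


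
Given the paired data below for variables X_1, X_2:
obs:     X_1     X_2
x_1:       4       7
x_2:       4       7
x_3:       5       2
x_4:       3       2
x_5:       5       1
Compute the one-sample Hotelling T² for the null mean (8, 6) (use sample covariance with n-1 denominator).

Step 1 — sample mean vector:
  mean(X_1) = (4 + 4 + 5 + 3 + 5) / 5 = 21/5 = 4.2
  mean(X_2) = (7 + 7 + 2 + 2 + 1) / 5 = 19/5 = 3.8
  x̄ = (4.2, 3.8),  deviation x̄ - mu_0 = (4.2, 3.8) - (8, 6) = (-3.8, -2.2).

Step 2 — sample covariance matrix, S[i,j] = (1/(n-1)) · Σ_k (x_{k,i} - mean_i) · (x_{k,j} - mean_j), divisor n-1 = 4:
  S[X_1,X_1] = ((-0.2)·(-0.2) + (-0.2)·(-0.2) + (0.8)·(0.8) + (-1.2)·(-1.2) + (0.8)·(0.8)) / 4 = 2.8/4 = 0.7
  S[X_1,X_2] = ((-0.2)·(3.2) + (-0.2)·(3.2) + (0.8)·(-1.8) + (-1.2)·(-1.8) + (0.8)·(-2.8)) / 4 = -2.8/4 = -0.7
  S[X_2,X_2] = ((3.2)·(3.2) + (3.2)·(3.2) + (-1.8)·(-1.8) + (-1.8)·(-1.8) + (-2.8)·(-2.8)) / 4 = 34.8/4 = 8.7
  S = [[0.7, -0.7],
 [-0.7, 8.7]].

Step 3 — invert S. det(S) = 0.7·8.7 - (-0.7)² = 5.6.
  S^{-1} = (1/det) · [[d, -b], [-b, a]] = [[1.5536, 0.125],
 [0.125, 0.125]].

Step 4 — quadratic form (x̄ - mu_0)^T · S^{-1} · (x̄ - mu_0):
  S^{-1} · (x̄ - mu_0) = (-6.1786, -0.75),
  (x̄ - mu_0)^T · [...] = (-3.8)·(-6.1786) + (-2.2)·(-0.75) = 25.1286.

Step 5 — scale by n: T² = 5 · 25.1286 = 125.6429.

T² ≈ 125.6429


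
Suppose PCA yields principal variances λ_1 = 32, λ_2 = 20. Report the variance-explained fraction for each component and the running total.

Step 1 — total variance = trace(Sigma) = Σ λ_i = 32 + 20 = 52.

Step 2 — fraction explained by component i = λ_i / Σ λ:
  PC1: 32/52 = 0.6154
  PC2: 20/52 = 0.3846

Step 3 — cumulative fraction after k components = (λ_1 + ... + λ_k) / Σ λ:
  k = 1: 32/52 = 0.6154
  k = 2: (32 + 20)/52 = 52/52 = 1

Summary (fraction, with percent):

explained: PC1 0.6154 (61.54%), PC2 0.3846 (38.46%);  cumulative: 0.6154, 1


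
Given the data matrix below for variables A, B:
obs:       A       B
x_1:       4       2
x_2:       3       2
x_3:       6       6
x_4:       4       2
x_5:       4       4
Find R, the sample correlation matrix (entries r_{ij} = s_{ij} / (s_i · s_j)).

Step 1 — column means:
  mean(A) = (4 + 3 + 6 + 4 + 4) / 5 = 21/5 = 4.2
  mean(B) = (2 + 2 + 6 + 2 + 4) / 5 = 16/5 = 3.2

Step 2 — sample variances and covariances s[i,j] = (1/(n-1)) · Σ_k (x_{k,i} - mean_i) · (x_{k,j} - mean_j), with n-1 = 4:
  s[A,A] = ((-0.2)·(-0.2) + (-1.2)·(-1.2) + (1.8)·(1.8) + (-0.2)·(-0.2) + (-0.2)·(-0.2)) / 4 = 4.8/4 = 1.2
  s[A,B] = ((-0.2)·(-1.2) + (-1.2)·(-1.2) + (1.8)·(2.8) + (-0.2)·(-1.2) + (-0.2)·(0.8)) / 4 = 6.8/4 = 1.7
  s[B,B] = ((-1.2)·(-1.2) + (-1.2)·(-1.2) + (2.8)·(2.8) + (-1.2)·(-1.2) + (0.8)·(0.8)) / 4 = 12.8/4 = 3.2
  Sample standard deviations s_i = √(s[i,i]):
  s(A) = √(1.2) = 1.0954
  s(B) = √(3.2) = 1.7889

Step 3 — r_{ij} = s_{ij} / (s_i · s_j):
  r[A,A] = 1 (diagonal).
  r[A,B] = 1.7 / (1.0954 · 1.7889) = 1.7 / 1.9596 = 0.8675
  r[B,B] = 1 (diagonal).

R is symmetric with unit diagonal. Assembling:

R = [[1, 0.8675],
 [0.8675, 1]]


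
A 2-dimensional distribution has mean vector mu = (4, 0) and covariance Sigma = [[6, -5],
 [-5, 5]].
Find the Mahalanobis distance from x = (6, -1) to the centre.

Step 1 — centre the observation: (x - mu) = (2, -1).

Step 2 — invert Sigma. det(Sigma) = 6·5 - (-5)² = 5.
  Sigma^{-1} = (1/det) · [[d, -b], [-b, a]] = [[1, 1],
 [1, 1.2]].

Step 3 — form the quadratic (x - mu)^T · Sigma^{-1} · (x - mu):
  Sigma^{-1} · (x - mu) = (1, 0.8).
  (x - mu)^T · [Sigma^{-1} · (x - mu)] = (2)·(1) + (-1)·(0.8) = 1.2.

Step 4 — take square root: d = √(1.2) ≈ 1.0954.

d(x, mu) = √(1.2) ≈ 1.0954
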